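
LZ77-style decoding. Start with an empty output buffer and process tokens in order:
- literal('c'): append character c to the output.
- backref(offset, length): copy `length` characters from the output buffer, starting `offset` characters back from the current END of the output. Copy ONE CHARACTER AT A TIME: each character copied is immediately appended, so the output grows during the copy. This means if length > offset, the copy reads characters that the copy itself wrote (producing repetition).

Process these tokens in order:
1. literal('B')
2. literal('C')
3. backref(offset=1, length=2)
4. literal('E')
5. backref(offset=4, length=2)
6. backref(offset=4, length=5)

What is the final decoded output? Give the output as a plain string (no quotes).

Answer: BCCCECCCECCC

Derivation:
Token 1: literal('B'). Output: "B"
Token 2: literal('C'). Output: "BC"
Token 3: backref(off=1, len=2) (overlapping!). Copied 'CC' from pos 1. Output: "BCCC"
Token 4: literal('E'). Output: "BCCCE"
Token 5: backref(off=4, len=2). Copied 'CC' from pos 1. Output: "BCCCECC"
Token 6: backref(off=4, len=5) (overlapping!). Copied 'CECCC' from pos 3. Output: "BCCCECCCECCC"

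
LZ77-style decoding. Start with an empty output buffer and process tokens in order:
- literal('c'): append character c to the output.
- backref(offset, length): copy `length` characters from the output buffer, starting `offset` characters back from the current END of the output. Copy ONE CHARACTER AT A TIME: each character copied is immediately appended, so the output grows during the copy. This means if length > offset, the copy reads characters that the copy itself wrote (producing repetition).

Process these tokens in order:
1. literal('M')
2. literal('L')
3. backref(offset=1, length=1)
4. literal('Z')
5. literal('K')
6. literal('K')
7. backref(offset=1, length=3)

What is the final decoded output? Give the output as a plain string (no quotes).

Token 1: literal('M'). Output: "M"
Token 2: literal('L'). Output: "ML"
Token 3: backref(off=1, len=1). Copied 'L' from pos 1. Output: "MLL"
Token 4: literal('Z'). Output: "MLLZ"
Token 5: literal('K'). Output: "MLLZK"
Token 6: literal('K'). Output: "MLLZKK"
Token 7: backref(off=1, len=3) (overlapping!). Copied 'KKK' from pos 5. Output: "MLLZKKKKK"

Answer: MLLZKKKKK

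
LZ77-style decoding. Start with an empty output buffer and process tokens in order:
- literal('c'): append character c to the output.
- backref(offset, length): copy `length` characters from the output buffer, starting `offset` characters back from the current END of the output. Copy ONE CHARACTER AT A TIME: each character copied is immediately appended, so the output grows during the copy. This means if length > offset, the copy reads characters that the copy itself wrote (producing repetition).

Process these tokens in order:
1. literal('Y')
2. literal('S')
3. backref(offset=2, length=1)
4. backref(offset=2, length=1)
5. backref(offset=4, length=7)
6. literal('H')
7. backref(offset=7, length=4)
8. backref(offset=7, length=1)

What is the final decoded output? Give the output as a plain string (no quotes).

Answer: YSYSYSYSYSYHSYSYS

Derivation:
Token 1: literal('Y'). Output: "Y"
Token 2: literal('S'). Output: "YS"
Token 3: backref(off=2, len=1). Copied 'Y' from pos 0. Output: "YSY"
Token 4: backref(off=2, len=1). Copied 'S' from pos 1. Output: "YSYS"
Token 5: backref(off=4, len=7) (overlapping!). Copied 'YSYSYSY' from pos 0. Output: "YSYSYSYSYSY"
Token 6: literal('H'). Output: "YSYSYSYSYSYH"
Token 7: backref(off=7, len=4). Copied 'SYSY' from pos 5. Output: "YSYSYSYSYSYHSYSY"
Token 8: backref(off=7, len=1). Copied 'S' from pos 9. Output: "YSYSYSYSYSYHSYSYS"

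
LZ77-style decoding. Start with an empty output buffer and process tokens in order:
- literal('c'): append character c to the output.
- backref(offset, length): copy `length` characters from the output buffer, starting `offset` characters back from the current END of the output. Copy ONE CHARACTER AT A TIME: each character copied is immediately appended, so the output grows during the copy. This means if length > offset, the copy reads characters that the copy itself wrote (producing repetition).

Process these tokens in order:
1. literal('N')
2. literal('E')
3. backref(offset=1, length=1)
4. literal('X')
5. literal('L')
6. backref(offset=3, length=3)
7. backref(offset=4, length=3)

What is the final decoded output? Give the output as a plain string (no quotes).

Token 1: literal('N'). Output: "N"
Token 2: literal('E'). Output: "NE"
Token 3: backref(off=1, len=1). Copied 'E' from pos 1. Output: "NEE"
Token 4: literal('X'). Output: "NEEX"
Token 5: literal('L'). Output: "NEEXL"
Token 6: backref(off=3, len=3). Copied 'EXL' from pos 2. Output: "NEEXLEXL"
Token 7: backref(off=4, len=3). Copied 'LEX' from pos 4. Output: "NEEXLEXLLEX"

Answer: NEEXLEXLLEX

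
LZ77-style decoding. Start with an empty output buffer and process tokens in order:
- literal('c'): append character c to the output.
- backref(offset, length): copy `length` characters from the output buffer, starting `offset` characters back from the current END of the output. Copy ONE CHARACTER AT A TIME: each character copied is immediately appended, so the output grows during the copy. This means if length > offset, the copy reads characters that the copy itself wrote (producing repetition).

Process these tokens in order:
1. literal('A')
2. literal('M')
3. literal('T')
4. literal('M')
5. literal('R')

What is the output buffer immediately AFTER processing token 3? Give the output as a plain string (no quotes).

Answer: AMT

Derivation:
Token 1: literal('A'). Output: "A"
Token 2: literal('M'). Output: "AM"
Token 3: literal('T'). Output: "AMT"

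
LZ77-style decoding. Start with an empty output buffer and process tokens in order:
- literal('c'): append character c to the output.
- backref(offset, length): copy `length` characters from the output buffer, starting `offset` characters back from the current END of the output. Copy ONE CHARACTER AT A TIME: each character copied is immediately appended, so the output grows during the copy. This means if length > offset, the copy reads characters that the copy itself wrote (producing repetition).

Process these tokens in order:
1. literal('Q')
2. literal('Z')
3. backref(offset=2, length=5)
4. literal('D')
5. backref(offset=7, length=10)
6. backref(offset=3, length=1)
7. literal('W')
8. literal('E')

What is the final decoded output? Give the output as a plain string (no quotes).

Answer: QZQZQZQDZQZQZQDZQZZWE

Derivation:
Token 1: literal('Q'). Output: "Q"
Token 2: literal('Z'). Output: "QZ"
Token 3: backref(off=2, len=5) (overlapping!). Copied 'QZQZQ' from pos 0. Output: "QZQZQZQ"
Token 4: literal('D'). Output: "QZQZQZQD"
Token 5: backref(off=7, len=10) (overlapping!). Copied 'ZQZQZQDZQZ' from pos 1. Output: "QZQZQZQDZQZQZQDZQZ"
Token 6: backref(off=3, len=1). Copied 'Z' from pos 15. Output: "QZQZQZQDZQZQZQDZQZZ"
Token 7: literal('W'). Output: "QZQZQZQDZQZQZQDZQZZW"
Token 8: literal('E'). Output: "QZQZQZQDZQZQZQDZQZZWE"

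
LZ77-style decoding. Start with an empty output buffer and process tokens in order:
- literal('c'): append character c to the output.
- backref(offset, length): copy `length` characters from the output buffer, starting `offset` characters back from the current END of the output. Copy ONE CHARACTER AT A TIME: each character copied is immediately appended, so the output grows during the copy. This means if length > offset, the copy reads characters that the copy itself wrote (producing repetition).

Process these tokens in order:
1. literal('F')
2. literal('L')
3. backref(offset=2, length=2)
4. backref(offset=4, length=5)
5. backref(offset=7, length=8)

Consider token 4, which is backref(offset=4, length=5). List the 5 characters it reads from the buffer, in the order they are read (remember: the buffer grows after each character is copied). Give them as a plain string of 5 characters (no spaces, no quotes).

Answer: FLFLF

Derivation:
Token 1: literal('F'). Output: "F"
Token 2: literal('L'). Output: "FL"
Token 3: backref(off=2, len=2). Copied 'FL' from pos 0. Output: "FLFL"
Token 4: backref(off=4, len=5). Buffer before: "FLFL" (len 4)
  byte 1: read out[0]='F', append. Buffer now: "FLFLF"
  byte 2: read out[1]='L', append. Buffer now: "FLFLFL"
  byte 3: read out[2]='F', append. Buffer now: "FLFLFLF"
  byte 4: read out[3]='L', append. Buffer now: "FLFLFLFL"
  byte 5: read out[4]='F', append. Buffer now: "FLFLFLFLF"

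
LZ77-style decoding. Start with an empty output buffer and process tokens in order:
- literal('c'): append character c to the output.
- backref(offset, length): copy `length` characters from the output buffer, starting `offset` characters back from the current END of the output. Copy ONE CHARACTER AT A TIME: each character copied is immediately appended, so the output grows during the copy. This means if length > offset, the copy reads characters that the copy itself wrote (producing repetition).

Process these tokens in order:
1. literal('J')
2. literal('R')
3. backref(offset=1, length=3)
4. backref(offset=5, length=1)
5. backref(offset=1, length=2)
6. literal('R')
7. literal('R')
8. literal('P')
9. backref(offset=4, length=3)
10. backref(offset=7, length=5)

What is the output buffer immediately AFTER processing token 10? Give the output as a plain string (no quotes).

Token 1: literal('J'). Output: "J"
Token 2: literal('R'). Output: "JR"
Token 3: backref(off=1, len=3) (overlapping!). Copied 'RRR' from pos 1. Output: "JRRRR"
Token 4: backref(off=5, len=1). Copied 'J' from pos 0. Output: "JRRRRJ"
Token 5: backref(off=1, len=2) (overlapping!). Copied 'JJ' from pos 5. Output: "JRRRRJJJ"
Token 6: literal('R'). Output: "JRRRRJJJR"
Token 7: literal('R'). Output: "JRRRRJJJRR"
Token 8: literal('P'). Output: "JRRRRJJJRRP"
Token 9: backref(off=4, len=3). Copied 'JRR' from pos 7. Output: "JRRRRJJJRRPJRR"
Token 10: backref(off=7, len=5). Copied 'JRRPJ' from pos 7. Output: "JRRRRJJJRRPJRRJRRPJ"

Answer: JRRRRJJJRRPJRRJRRPJ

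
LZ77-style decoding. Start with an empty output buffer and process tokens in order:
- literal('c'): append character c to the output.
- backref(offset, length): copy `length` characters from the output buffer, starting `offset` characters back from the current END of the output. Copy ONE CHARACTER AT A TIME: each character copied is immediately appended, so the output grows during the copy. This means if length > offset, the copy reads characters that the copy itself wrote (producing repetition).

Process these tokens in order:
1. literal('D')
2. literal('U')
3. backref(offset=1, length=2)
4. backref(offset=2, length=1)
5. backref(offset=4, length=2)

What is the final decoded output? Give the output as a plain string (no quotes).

Answer: DUUUUUU

Derivation:
Token 1: literal('D'). Output: "D"
Token 2: literal('U'). Output: "DU"
Token 3: backref(off=1, len=2) (overlapping!). Copied 'UU' from pos 1. Output: "DUUU"
Token 4: backref(off=2, len=1). Copied 'U' from pos 2. Output: "DUUUU"
Token 5: backref(off=4, len=2). Copied 'UU' from pos 1. Output: "DUUUUUU"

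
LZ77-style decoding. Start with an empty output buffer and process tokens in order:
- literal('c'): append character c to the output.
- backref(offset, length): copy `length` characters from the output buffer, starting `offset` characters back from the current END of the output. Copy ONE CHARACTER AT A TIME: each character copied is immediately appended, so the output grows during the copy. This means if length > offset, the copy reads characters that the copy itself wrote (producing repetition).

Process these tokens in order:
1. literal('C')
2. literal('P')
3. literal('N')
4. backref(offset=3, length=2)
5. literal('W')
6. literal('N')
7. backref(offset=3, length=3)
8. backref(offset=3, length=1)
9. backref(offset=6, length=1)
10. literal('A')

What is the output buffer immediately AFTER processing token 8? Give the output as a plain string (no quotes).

Token 1: literal('C'). Output: "C"
Token 2: literal('P'). Output: "CP"
Token 3: literal('N'). Output: "CPN"
Token 4: backref(off=3, len=2). Copied 'CP' from pos 0. Output: "CPNCP"
Token 5: literal('W'). Output: "CPNCPW"
Token 6: literal('N'). Output: "CPNCPWN"
Token 7: backref(off=3, len=3). Copied 'PWN' from pos 4. Output: "CPNCPWNPWN"
Token 8: backref(off=3, len=1). Copied 'P' from pos 7. Output: "CPNCPWNPWNP"

Answer: CPNCPWNPWNP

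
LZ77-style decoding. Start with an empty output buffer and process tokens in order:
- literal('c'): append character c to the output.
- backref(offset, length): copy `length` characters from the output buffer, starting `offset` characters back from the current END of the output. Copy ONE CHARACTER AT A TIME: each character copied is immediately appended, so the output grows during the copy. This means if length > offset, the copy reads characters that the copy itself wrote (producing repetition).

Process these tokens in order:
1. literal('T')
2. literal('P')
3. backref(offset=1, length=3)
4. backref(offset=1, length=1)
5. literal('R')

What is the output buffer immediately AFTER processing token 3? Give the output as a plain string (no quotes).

Token 1: literal('T'). Output: "T"
Token 2: literal('P'). Output: "TP"
Token 3: backref(off=1, len=3) (overlapping!). Copied 'PPP' from pos 1. Output: "TPPPP"

Answer: TPPPP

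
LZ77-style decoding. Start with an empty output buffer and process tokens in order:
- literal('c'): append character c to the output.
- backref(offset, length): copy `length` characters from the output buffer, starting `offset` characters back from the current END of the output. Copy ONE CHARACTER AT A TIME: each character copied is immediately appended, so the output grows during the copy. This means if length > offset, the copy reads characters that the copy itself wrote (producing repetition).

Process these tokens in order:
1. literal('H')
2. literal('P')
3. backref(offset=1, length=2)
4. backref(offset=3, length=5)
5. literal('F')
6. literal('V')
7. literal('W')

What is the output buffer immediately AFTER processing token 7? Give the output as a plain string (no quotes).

Answer: HPPPPPPPPFVW

Derivation:
Token 1: literal('H'). Output: "H"
Token 2: literal('P'). Output: "HP"
Token 3: backref(off=1, len=2) (overlapping!). Copied 'PP' from pos 1. Output: "HPPP"
Token 4: backref(off=3, len=5) (overlapping!). Copied 'PPPPP' from pos 1. Output: "HPPPPPPPP"
Token 5: literal('F'). Output: "HPPPPPPPPF"
Token 6: literal('V'). Output: "HPPPPPPPPFV"
Token 7: literal('W'). Output: "HPPPPPPPPFVW"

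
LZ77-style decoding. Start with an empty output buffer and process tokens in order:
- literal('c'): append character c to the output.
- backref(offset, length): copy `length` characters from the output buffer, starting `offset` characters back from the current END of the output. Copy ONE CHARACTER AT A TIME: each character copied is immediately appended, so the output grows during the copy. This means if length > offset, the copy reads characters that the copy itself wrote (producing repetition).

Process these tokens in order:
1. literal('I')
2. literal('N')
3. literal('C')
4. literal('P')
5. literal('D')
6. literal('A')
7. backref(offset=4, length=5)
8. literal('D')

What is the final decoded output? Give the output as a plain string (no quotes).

Answer: INCPDACPDACD

Derivation:
Token 1: literal('I'). Output: "I"
Token 2: literal('N'). Output: "IN"
Token 3: literal('C'). Output: "INC"
Token 4: literal('P'). Output: "INCP"
Token 5: literal('D'). Output: "INCPD"
Token 6: literal('A'). Output: "INCPDA"
Token 7: backref(off=4, len=5) (overlapping!). Copied 'CPDAC' from pos 2. Output: "INCPDACPDAC"
Token 8: literal('D'). Output: "INCPDACPDACD"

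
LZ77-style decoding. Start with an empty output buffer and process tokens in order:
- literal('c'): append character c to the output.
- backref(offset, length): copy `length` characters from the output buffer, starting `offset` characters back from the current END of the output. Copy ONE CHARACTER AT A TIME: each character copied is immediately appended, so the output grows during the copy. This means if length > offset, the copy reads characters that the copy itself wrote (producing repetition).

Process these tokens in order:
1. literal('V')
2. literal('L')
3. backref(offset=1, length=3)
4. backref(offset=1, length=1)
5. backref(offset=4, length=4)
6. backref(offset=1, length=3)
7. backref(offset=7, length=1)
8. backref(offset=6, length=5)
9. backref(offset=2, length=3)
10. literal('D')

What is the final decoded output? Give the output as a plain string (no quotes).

Answer: VLLLLLLLLLLLLLLLLLLLLLD

Derivation:
Token 1: literal('V'). Output: "V"
Token 2: literal('L'). Output: "VL"
Token 3: backref(off=1, len=3) (overlapping!). Copied 'LLL' from pos 1. Output: "VLLLL"
Token 4: backref(off=1, len=1). Copied 'L' from pos 4. Output: "VLLLLL"
Token 5: backref(off=4, len=4). Copied 'LLLL' from pos 2. Output: "VLLLLLLLLL"
Token 6: backref(off=1, len=3) (overlapping!). Copied 'LLL' from pos 9. Output: "VLLLLLLLLLLLL"
Token 7: backref(off=7, len=1). Copied 'L' from pos 6. Output: "VLLLLLLLLLLLLL"
Token 8: backref(off=6, len=5). Copied 'LLLLL' from pos 8. Output: "VLLLLLLLLLLLLLLLLLL"
Token 9: backref(off=2, len=3) (overlapping!). Copied 'LLL' from pos 17. Output: "VLLLLLLLLLLLLLLLLLLLLL"
Token 10: literal('D'). Output: "VLLLLLLLLLLLLLLLLLLLLLD"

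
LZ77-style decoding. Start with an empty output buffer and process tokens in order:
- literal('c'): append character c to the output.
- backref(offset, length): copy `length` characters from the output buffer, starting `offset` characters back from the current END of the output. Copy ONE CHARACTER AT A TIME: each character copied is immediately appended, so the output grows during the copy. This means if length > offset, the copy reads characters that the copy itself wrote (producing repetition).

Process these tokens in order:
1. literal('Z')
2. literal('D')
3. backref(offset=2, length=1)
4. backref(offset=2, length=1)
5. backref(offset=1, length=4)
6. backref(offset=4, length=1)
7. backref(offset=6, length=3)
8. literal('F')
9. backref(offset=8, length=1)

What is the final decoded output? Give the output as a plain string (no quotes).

Answer: ZDZDDDDDDDDDFD

Derivation:
Token 1: literal('Z'). Output: "Z"
Token 2: literal('D'). Output: "ZD"
Token 3: backref(off=2, len=1). Copied 'Z' from pos 0. Output: "ZDZ"
Token 4: backref(off=2, len=1). Copied 'D' from pos 1. Output: "ZDZD"
Token 5: backref(off=1, len=4) (overlapping!). Copied 'DDDD' from pos 3. Output: "ZDZDDDDD"
Token 6: backref(off=4, len=1). Copied 'D' from pos 4. Output: "ZDZDDDDDD"
Token 7: backref(off=6, len=3). Copied 'DDD' from pos 3. Output: "ZDZDDDDDDDDD"
Token 8: literal('F'). Output: "ZDZDDDDDDDDDF"
Token 9: backref(off=8, len=1). Copied 'D' from pos 5. Output: "ZDZDDDDDDDDDFD"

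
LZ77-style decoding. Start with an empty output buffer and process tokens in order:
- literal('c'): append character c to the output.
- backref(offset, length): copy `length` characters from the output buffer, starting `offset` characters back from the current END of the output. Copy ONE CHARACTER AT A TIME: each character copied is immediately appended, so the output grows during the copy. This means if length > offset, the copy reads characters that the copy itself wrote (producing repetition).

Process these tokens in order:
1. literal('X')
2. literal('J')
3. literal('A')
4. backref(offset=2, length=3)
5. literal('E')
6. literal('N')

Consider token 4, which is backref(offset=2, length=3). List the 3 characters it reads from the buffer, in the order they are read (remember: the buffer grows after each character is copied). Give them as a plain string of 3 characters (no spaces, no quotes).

Token 1: literal('X'). Output: "X"
Token 2: literal('J'). Output: "XJ"
Token 3: literal('A'). Output: "XJA"
Token 4: backref(off=2, len=3). Buffer before: "XJA" (len 3)
  byte 1: read out[1]='J', append. Buffer now: "XJAJ"
  byte 2: read out[2]='A', append. Buffer now: "XJAJA"
  byte 3: read out[3]='J', append. Buffer now: "XJAJAJ"

Answer: JAJ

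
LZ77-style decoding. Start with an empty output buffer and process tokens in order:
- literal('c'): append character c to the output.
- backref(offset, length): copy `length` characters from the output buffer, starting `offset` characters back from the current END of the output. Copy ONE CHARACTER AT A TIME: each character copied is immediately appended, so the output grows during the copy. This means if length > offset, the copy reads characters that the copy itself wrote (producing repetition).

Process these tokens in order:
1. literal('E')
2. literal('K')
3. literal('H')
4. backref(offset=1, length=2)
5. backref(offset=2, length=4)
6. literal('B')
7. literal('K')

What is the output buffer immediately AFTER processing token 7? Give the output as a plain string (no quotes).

Token 1: literal('E'). Output: "E"
Token 2: literal('K'). Output: "EK"
Token 3: literal('H'). Output: "EKH"
Token 4: backref(off=1, len=2) (overlapping!). Copied 'HH' from pos 2. Output: "EKHHH"
Token 5: backref(off=2, len=4) (overlapping!). Copied 'HHHH' from pos 3. Output: "EKHHHHHHH"
Token 6: literal('B'). Output: "EKHHHHHHHB"
Token 7: literal('K'). Output: "EKHHHHHHHBK"

Answer: EKHHHHHHHBK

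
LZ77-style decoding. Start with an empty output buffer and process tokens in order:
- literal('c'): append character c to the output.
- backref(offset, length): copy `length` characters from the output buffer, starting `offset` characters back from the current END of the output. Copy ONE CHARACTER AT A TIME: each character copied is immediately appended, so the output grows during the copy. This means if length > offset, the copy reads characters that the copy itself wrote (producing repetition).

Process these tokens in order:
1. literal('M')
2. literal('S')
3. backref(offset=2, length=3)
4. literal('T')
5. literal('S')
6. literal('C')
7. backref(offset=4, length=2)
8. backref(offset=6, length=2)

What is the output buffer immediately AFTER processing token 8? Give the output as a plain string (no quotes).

Token 1: literal('M'). Output: "M"
Token 2: literal('S'). Output: "MS"
Token 3: backref(off=2, len=3) (overlapping!). Copied 'MSM' from pos 0. Output: "MSMSM"
Token 4: literal('T'). Output: "MSMSMT"
Token 5: literal('S'). Output: "MSMSMTS"
Token 6: literal('C'). Output: "MSMSMTSC"
Token 7: backref(off=4, len=2). Copied 'MT' from pos 4. Output: "MSMSMTSCMT"
Token 8: backref(off=6, len=2). Copied 'MT' from pos 4. Output: "MSMSMTSCMTMT"

Answer: MSMSMTSCMTMT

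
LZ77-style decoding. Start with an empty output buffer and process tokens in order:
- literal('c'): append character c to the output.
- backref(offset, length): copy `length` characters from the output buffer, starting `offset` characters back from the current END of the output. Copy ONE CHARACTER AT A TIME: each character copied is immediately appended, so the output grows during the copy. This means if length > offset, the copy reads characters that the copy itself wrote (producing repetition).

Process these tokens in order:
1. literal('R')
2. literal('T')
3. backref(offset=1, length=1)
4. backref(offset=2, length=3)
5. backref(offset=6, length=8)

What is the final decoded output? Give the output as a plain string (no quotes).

Token 1: literal('R'). Output: "R"
Token 2: literal('T'). Output: "RT"
Token 3: backref(off=1, len=1). Copied 'T' from pos 1. Output: "RTT"
Token 4: backref(off=2, len=3) (overlapping!). Copied 'TTT' from pos 1. Output: "RTTTTT"
Token 5: backref(off=6, len=8) (overlapping!). Copied 'RTTTTTRT' from pos 0. Output: "RTTTTTRTTTTTRT"

Answer: RTTTTTRTTTTTRT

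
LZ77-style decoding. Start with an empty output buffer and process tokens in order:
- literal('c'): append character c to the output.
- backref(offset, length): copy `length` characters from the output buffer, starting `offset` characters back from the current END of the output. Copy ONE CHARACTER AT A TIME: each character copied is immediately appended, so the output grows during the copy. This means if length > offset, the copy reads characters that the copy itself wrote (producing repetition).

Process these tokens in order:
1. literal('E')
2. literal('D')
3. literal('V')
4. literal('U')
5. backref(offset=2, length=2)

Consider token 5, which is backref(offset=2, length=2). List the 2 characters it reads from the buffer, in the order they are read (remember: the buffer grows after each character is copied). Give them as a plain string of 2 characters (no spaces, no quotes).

Token 1: literal('E'). Output: "E"
Token 2: literal('D'). Output: "ED"
Token 3: literal('V'). Output: "EDV"
Token 4: literal('U'). Output: "EDVU"
Token 5: backref(off=2, len=2). Buffer before: "EDVU" (len 4)
  byte 1: read out[2]='V', append. Buffer now: "EDVUV"
  byte 2: read out[3]='U', append. Buffer now: "EDVUVU"

Answer: VU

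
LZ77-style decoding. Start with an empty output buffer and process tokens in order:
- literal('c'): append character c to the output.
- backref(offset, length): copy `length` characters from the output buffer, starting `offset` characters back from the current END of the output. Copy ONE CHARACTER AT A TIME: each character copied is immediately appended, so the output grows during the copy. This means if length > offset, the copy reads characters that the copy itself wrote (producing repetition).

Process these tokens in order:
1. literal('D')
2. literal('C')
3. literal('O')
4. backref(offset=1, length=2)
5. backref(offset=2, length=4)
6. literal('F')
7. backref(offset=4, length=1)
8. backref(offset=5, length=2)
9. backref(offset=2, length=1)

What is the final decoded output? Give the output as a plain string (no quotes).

Answer: DCOOOOOOOFOOOO

Derivation:
Token 1: literal('D'). Output: "D"
Token 2: literal('C'). Output: "DC"
Token 3: literal('O'). Output: "DCO"
Token 4: backref(off=1, len=2) (overlapping!). Copied 'OO' from pos 2. Output: "DCOOO"
Token 5: backref(off=2, len=4) (overlapping!). Copied 'OOOO' from pos 3. Output: "DCOOOOOOO"
Token 6: literal('F'). Output: "DCOOOOOOOF"
Token 7: backref(off=4, len=1). Copied 'O' from pos 6. Output: "DCOOOOOOOFO"
Token 8: backref(off=5, len=2). Copied 'OO' from pos 6. Output: "DCOOOOOOOFOOO"
Token 9: backref(off=2, len=1). Copied 'O' from pos 11. Output: "DCOOOOOOOFOOOO"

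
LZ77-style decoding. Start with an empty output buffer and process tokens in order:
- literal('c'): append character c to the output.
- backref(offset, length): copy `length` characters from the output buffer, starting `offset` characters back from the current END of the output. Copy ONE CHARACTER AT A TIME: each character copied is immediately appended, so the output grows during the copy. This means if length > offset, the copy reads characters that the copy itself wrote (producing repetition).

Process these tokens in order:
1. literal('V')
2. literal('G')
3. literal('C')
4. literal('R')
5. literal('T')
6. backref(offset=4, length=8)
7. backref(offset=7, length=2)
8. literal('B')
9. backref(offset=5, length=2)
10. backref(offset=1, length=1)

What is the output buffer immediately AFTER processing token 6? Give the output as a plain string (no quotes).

Token 1: literal('V'). Output: "V"
Token 2: literal('G'). Output: "VG"
Token 3: literal('C'). Output: "VGC"
Token 4: literal('R'). Output: "VGCR"
Token 5: literal('T'). Output: "VGCRT"
Token 6: backref(off=4, len=8) (overlapping!). Copied 'GCRTGCRT' from pos 1. Output: "VGCRTGCRTGCRT"

Answer: VGCRTGCRTGCRT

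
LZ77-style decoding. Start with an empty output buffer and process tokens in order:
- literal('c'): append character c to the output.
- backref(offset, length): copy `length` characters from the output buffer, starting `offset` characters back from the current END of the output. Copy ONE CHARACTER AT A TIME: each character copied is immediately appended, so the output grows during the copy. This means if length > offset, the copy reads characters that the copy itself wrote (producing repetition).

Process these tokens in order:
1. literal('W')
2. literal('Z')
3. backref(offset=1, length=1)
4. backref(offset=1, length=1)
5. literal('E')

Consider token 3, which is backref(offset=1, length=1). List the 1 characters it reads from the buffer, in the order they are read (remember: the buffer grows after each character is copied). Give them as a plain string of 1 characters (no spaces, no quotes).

Token 1: literal('W'). Output: "W"
Token 2: literal('Z'). Output: "WZ"
Token 3: backref(off=1, len=1). Buffer before: "WZ" (len 2)
  byte 1: read out[1]='Z', append. Buffer now: "WZZ"

Answer: Z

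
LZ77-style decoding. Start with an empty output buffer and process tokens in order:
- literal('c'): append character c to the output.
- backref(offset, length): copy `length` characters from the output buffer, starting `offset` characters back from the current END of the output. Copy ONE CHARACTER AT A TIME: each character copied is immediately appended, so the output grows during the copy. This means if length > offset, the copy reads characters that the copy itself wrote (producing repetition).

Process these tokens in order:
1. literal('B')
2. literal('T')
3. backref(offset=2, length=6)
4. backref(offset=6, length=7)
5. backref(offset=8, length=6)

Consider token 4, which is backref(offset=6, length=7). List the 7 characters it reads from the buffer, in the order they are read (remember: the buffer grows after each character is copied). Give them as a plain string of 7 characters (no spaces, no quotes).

Answer: BTBTBTB

Derivation:
Token 1: literal('B'). Output: "B"
Token 2: literal('T'). Output: "BT"
Token 3: backref(off=2, len=6) (overlapping!). Copied 'BTBTBT' from pos 0. Output: "BTBTBTBT"
Token 4: backref(off=6, len=7). Buffer before: "BTBTBTBT" (len 8)
  byte 1: read out[2]='B', append. Buffer now: "BTBTBTBTB"
  byte 2: read out[3]='T', append. Buffer now: "BTBTBTBTBT"
  byte 3: read out[4]='B', append. Buffer now: "BTBTBTBTBTB"
  byte 4: read out[5]='T', append. Buffer now: "BTBTBTBTBTBT"
  byte 5: read out[6]='B', append. Buffer now: "BTBTBTBTBTBTB"
  byte 6: read out[7]='T', append. Buffer now: "BTBTBTBTBTBTBT"
  byte 7: read out[8]='B', append. Buffer now: "BTBTBTBTBTBTBTB"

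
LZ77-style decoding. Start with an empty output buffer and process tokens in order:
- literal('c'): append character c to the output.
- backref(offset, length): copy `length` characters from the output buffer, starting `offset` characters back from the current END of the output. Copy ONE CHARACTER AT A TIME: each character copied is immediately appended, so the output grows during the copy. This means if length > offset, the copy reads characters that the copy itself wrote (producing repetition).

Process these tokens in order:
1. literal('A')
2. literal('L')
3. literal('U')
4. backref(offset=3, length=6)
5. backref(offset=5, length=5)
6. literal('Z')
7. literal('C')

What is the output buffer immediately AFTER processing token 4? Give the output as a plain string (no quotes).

Answer: ALUALUALU

Derivation:
Token 1: literal('A'). Output: "A"
Token 2: literal('L'). Output: "AL"
Token 3: literal('U'). Output: "ALU"
Token 4: backref(off=3, len=6) (overlapping!). Copied 'ALUALU' from pos 0. Output: "ALUALUALU"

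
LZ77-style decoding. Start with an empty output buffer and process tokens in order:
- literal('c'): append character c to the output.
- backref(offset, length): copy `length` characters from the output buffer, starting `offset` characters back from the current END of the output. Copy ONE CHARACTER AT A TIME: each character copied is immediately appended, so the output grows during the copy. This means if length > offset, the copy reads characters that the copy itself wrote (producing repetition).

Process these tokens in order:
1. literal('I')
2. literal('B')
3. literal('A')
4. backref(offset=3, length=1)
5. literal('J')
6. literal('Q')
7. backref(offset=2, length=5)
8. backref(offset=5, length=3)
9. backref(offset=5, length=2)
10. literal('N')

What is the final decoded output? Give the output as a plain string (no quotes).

Token 1: literal('I'). Output: "I"
Token 2: literal('B'). Output: "IB"
Token 3: literal('A'). Output: "IBA"
Token 4: backref(off=3, len=1). Copied 'I' from pos 0. Output: "IBAI"
Token 5: literal('J'). Output: "IBAIJ"
Token 6: literal('Q'). Output: "IBAIJQ"
Token 7: backref(off=2, len=5) (overlapping!). Copied 'JQJQJ' from pos 4. Output: "IBAIJQJQJQJ"
Token 8: backref(off=5, len=3). Copied 'JQJ' from pos 6. Output: "IBAIJQJQJQJJQJ"
Token 9: backref(off=5, len=2). Copied 'QJ' from pos 9. Output: "IBAIJQJQJQJJQJQJ"
Token 10: literal('N'). Output: "IBAIJQJQJQJJQJQJN"

Answer: IBAIJQJQJQJJQJQJN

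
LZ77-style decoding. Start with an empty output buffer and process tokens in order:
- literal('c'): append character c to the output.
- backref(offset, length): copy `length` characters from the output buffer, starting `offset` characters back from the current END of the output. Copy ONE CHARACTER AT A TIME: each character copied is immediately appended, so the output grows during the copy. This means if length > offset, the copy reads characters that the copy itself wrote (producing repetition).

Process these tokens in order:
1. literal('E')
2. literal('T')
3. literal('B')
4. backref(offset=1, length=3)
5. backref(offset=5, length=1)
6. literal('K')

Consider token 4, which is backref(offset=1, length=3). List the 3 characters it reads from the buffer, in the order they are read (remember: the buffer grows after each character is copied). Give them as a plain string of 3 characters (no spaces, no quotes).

Answer: BBB

Derivation:
Token 1: literal('E'). Output: "E"
Token 2: literal('T'). Output: "ET"
Token 3: literal('B'). Output: "ETB"
Token 4: backref(off=1, len=3). Buffer before: "ETB" (len 3)
  byte 1: read out[2]='B', append. Buffer now: "ETBB"
  byte 2: read out[3]='B', append. Buffer now: "ETBBB"
  byte 3: read out[4]='B', append. Buffer now: "ETBBBB"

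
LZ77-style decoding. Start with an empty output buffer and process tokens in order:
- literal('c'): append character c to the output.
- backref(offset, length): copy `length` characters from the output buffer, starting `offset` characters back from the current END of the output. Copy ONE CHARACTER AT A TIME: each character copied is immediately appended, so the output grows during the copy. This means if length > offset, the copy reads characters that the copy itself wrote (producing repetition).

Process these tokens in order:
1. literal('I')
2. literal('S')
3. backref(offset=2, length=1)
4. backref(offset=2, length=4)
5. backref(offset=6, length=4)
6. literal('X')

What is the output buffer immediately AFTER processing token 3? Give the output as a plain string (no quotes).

Token 1: literal('I'). Output: "I"
Token 2: literal('S'). Output: "IS"
Token 3: backref(off=2, len=1). Copied 'I' from pos 0. Output: "ISI"

Answer: ISI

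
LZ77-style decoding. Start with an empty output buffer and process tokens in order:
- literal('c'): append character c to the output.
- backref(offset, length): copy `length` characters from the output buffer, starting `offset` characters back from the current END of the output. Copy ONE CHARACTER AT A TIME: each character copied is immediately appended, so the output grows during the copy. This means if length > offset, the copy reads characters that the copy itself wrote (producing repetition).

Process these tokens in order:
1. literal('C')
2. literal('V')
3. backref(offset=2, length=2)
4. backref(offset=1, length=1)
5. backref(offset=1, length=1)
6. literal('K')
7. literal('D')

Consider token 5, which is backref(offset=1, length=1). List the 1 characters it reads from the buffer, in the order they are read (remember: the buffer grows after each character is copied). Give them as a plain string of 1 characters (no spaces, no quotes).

Answer: V

Derivation:
Token 1: literal('C'). Output: "C"
Token 2: literal('V'). Output: "CV"
Token 3: backref(off=2, len=2). Copied 'CV' from pos 0. Output: "CVCV"
Token 4: backref(off=1, len=1). Copied 'V' from pos 3. Output: "CVCVV"
Token 5: backref(off=1, len=1). Buffer before: "CVCVV" (len 5)
  byte 1: read out[4]='V', append. Buffer now: "CVCVVV"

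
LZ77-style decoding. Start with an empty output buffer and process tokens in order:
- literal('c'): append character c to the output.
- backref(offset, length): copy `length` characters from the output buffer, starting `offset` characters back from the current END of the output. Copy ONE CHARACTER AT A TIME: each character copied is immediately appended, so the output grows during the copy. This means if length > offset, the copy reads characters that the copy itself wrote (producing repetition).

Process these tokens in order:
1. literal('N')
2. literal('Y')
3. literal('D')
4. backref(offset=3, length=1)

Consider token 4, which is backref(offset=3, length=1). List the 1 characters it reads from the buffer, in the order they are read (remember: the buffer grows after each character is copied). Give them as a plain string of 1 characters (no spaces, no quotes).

Token 1: literal('N'). Output: "N"
Token 2: literal('Y'). Output: "NY"
Token 3: literal('D'). Output: "NYD"
Token 4: backref(off=3, len=1). Buffer before: "NYD" (len 3)
  byte 1: read out[0]='N', append. Buffer now: "NYDN"

Answer: N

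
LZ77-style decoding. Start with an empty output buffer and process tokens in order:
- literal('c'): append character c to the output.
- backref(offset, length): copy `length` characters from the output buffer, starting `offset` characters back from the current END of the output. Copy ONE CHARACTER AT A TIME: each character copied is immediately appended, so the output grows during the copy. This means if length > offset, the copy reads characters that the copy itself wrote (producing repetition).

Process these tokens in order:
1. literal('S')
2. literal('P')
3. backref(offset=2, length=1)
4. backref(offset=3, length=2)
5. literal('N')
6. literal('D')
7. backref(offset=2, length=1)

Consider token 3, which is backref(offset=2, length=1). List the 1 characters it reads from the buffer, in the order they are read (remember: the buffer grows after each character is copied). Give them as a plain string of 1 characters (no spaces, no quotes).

Token 1: literal('S'). Output: "S"
Token 2: literal('P'). Output: "SP"
Token 3: backref(off=2, len=1). Buffer before: "SP" (len 2)
  byte 1: read out[0]='S', append. Buffer now: "SPS"

Answer: S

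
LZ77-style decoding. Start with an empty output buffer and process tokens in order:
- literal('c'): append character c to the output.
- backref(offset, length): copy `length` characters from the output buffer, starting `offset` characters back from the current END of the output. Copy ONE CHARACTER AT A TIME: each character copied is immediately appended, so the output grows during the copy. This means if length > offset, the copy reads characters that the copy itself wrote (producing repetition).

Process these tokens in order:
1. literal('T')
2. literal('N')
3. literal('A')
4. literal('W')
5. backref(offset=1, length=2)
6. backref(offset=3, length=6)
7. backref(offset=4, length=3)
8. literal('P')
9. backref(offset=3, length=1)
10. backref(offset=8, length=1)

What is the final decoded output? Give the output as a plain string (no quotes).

Token 1: literal('T'). Output: "T"
Token 2: literal('N'). Output: "TN"
Token 3: literal('A'). Output: "TNA"
Token 4: literal('W'). Output: "TNAW"
Token 5: backref(off=1, len=2) (overlapping!). Copied 'WW' from pos 3. Output: "TNAWWW"
Token 6: backref(off=3, len=6) (overlapping!). Copied 'WWWWWW' from pos 3. Output: "TNAWWWWWWWWW"
Token 7: backref(off=4, len=3). Copied 'WWW' from pos 8. Output: "TNAWWWWWWWWWWWW"
Token 8: literal('P'). Output: "TNAWWWWWWWWWWWWP"
Token 9: backref(off=3, len=1). Copied 'W' from pos 13. Output: "TNAWWWWWWWWWWWWPW"
Token 10: backref(off=8, len=1). Copied 'W' from pos 9. Output: "TNAWWWWWWWWWWWWPWW"

Answer: TNAWWWWWWWWWWWWPWW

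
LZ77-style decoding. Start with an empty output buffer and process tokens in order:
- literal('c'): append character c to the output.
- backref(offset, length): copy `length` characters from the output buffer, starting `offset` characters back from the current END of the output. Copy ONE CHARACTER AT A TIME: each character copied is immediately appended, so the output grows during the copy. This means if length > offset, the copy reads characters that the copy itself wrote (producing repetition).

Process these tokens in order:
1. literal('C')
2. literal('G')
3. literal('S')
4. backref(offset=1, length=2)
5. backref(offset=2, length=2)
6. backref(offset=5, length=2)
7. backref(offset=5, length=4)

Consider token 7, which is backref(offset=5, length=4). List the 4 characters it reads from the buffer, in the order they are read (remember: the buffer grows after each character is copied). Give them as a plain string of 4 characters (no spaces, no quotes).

Token 1: literal('C'). Output: "C"
Token 2: literal('G'). Output: "CG"
Token 3: literal('S'). Output: "CGS"
Token 4: backref(off=1, len=2) (overlapping!). Copied 'SS' from pos 2. Output: "CGSSS"
Token 5: backref(off=2, len=2). Copied 'SS' from pos 3. Output: "CGSSSSS"
Token 6: backref(off=5, len=2). Copied 'SS' from pos 2. Output: "CGSSSSSSS"
Token 7: backref(off=5, len=4). Buffer before: "CGSSSSSSS" (len 9)
  byte 1: read out[4]='S', append. Buffer now: "CGSSSSSSSS"
  byte 2: read out[5]='S', append. Buffer now: "CGSSSSSSSSS"
  byte 3: read out[6]='S', append. Buffer now: "CGSSSSSSSSSS"
  byte 4: read out[7]='S', append. Buffer now: "CGSSSSSSSSSSS"

Answer: SSSS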